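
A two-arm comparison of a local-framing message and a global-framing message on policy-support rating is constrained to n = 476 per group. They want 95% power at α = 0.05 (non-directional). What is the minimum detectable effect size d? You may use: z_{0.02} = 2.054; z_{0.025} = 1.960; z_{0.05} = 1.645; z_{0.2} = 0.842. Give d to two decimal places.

For two independent groups of n = 476 each: d_min = (z_{α/2} + z_β)·√(2/n).
z-sum = 1.960 + 1.645 = 3.605.
d_min = 3.605 × √(2/476) = 3.605 × 0.0648 = 0.234.

d_min ≈ 0.23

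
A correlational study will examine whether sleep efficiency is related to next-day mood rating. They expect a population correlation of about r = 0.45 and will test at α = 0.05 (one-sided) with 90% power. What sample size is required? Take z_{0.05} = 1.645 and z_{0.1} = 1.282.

n = 40

Fisher's z: C = ½·ln((1+r)/(1−r)) = ½·ln(2.6364) = 0.4847.
n = ((z_{α} + z_β)/C)² + 3.
(1.645 + 1.282) / 0.4847 = 2.927 / 0.4847 = 6.039.
n = 6.039² + 3 = 36.47 + 3 = 39.5.
Round up.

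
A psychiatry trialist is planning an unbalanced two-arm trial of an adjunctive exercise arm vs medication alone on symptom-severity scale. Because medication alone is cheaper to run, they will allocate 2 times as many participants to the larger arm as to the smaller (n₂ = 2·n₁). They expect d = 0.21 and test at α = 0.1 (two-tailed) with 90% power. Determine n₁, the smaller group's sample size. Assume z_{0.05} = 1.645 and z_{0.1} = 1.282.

n₁ = 292

With allocation ratio k = n₂/n₁ = 2, Var(x̄₁−x̄₂) = σ²(1/n₁ + 1/(k·n₁)) = σ²·(k+1)/(k·n₁).
So n₁ = (1 + 1/k)·((z_{α/2} + z_β)/d)² = 1.500 × (2.927/0.21)².
n₁ = 1.500 × 194.27 = 291.4.
Round up: n₁ = 292, giving n₂ = 2 × 292 = 584.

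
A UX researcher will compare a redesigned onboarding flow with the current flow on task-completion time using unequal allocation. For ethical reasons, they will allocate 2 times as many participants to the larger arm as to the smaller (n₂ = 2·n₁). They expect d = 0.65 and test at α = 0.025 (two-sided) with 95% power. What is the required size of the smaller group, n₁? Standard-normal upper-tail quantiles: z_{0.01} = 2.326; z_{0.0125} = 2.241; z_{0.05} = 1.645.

With allocation ratio k = n₂/n₁ = 2, Var(x̄₁−x̄₂) = σ²(1/n₁ + 1/(k·n₁)) = σ²·(k+1)/(k·n₁).
So n₁ = (1 + 1/k)·((z_{α/2} + z_β)/d)² = 1.500 × (3.886/0.65)².
n₁ = 1.500 × 35.74 = 53.6.
Round up: n₁ = 54, giving n₂ = 2 × 54 = 108.

n₁ = 54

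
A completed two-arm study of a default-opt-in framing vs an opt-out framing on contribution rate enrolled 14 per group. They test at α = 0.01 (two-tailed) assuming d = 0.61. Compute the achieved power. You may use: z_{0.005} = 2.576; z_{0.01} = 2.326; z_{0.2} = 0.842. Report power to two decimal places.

power ≈ 0.17

For two equal groups, power = Φ(d·√(n/2) − z_{α/2}).
d·√(n/2) = 0.61 × √(14/2) = 0.61 × 2.646 = 1.614.
z_β = 1.614 − 2.576 = -0.962.
Power = Φ(-0.962) = 0.168.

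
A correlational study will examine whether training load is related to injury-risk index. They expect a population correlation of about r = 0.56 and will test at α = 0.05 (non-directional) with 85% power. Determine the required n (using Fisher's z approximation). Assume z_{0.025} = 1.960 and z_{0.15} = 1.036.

n = 26

Fisher's z: C = ½·ln((1+r)/(1−r)) = ½·ln(3.5455) = 0.6328.
n = ((z_{α/2} + z_β)/C)² + 3.
(1.960 + 1.036) / 0.6328 = 2.996 / 0.6328 = 4.735.
n = 4.735² + 3 = 22.42 + 3 = 25.4.
Round up.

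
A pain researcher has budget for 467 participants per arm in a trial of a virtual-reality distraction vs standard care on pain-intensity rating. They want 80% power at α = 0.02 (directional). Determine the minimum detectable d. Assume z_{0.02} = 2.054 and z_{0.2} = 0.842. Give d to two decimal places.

d_min ≈ 0.19

For two independent groups of n = 467 each: d_min = (z_{α} + z_β)·√(2/n).
z-sum = 2.054 + 0.842 = 2.896.
d_min = 2.896 × √(2/467) = 2.896 × 0.0654 = 0.190.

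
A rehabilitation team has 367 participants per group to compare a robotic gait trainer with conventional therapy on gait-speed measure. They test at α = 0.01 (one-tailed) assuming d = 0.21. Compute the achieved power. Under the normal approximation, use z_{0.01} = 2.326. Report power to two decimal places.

power ≈ 0.70

For two equal groups, power = Φ(d·√(n/2) − z_{α}).
d·√(n/2) = 0.21 × √(367/2) = 0.21 × 13.546 = 2.845.
z_β = 2.845 − 2.326 = 0.519.
Power = Φ(0.519) = 0.698.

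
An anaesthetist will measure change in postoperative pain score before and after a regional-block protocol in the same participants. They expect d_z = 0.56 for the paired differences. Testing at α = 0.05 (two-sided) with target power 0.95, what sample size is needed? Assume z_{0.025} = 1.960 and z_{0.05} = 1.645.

For a paired (one-sample on differences) test: n = ((z_{α/2} + z_β) / d)².
z_{α/2} + z_β = 1.960 + 1.645 = 3.605.
n = (3.605 / 0.56)² = 6.437² = 41.44.
Round up.

n = 42 pairs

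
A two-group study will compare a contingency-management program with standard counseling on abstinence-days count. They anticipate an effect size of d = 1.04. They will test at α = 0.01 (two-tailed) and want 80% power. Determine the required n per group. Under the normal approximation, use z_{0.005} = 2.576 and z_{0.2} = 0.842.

n = 22 per group

For two independent groups with equal n: n = 2·((z_{α/2} + z_β) / d)².
z_{α/2} + z_β = 2.576 + 0.842 = 3.418.
n = 2 × (3.418 / 1.04)² = 2 × 3.287² = 2 × 10.80 = 21.6.
Round up to the next whole participant.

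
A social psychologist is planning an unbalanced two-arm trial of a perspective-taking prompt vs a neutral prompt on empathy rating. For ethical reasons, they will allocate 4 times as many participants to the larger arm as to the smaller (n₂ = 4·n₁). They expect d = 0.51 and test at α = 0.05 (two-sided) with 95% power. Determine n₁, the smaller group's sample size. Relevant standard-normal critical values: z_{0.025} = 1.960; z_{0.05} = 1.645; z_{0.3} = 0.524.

n₁ = 63

With allocation ratio k = n₂/n₁ = 4, Var(x̄₁−x̄₂) = σ²(1/n₁ + 1/(k·n₁)) = σ²·(k+1)/(k·n₁).
So n₁ = (1 + 1/k)·((z_{α/2} + z_β)/d)² = 1.250 × (3.605/0.51)².
n₁ = 1.250 × 49.97 = 62.5.
Round up: n₁ = 63, giving n₂ = 4 × 63 = 252.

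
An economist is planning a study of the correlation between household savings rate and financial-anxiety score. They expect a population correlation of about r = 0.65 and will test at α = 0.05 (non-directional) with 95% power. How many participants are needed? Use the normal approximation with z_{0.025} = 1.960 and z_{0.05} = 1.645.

n = 25

Fisher's z: C = ½·ln((1+r)/(1−r)) = ½·ln(4.7143) = 0.7753.
n = ((z_{α/2} + z_β)/C)² + 3.
(1.960 + 1.645) / 0.7753 = 3.605 / 0.7753 = 4.650.
n = 4.650² + 3 = 21.62 + 3 = 24.6.
Round up.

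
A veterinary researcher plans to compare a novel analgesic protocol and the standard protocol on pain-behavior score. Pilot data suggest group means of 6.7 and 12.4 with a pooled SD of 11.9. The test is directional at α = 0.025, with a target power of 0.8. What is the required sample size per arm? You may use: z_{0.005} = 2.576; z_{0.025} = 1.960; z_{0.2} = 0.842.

Cohen's d = |M₁ − M₂| / SD_pooled = |6.7 − 12.4| / 11.9 = 5.7 / 11.9 = 0.479.
For two independent groups with equal n: n = 2·((z_{α} + z_β) / d)².
z_{α} + z_β = 1.960 + 0.842 = 2.802.
n = 2 × (2.802 / 0.479)² = 2 × 5.850² = 2 × 34.22 = 68.4.
Round up to the next whole participant.

n = 69 per group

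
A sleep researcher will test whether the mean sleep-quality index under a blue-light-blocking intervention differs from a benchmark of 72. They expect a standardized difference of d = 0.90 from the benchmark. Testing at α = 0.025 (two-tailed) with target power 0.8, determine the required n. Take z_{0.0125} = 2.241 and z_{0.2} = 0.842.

For a one-sample test: n = ((z_{α/2} + z_β) / d)².
z_{α/2} + z_β = 2.241 + 0.842 = 3.083.
n = (3.083 / 0.90)² = 3.426² = 11.73.
Round up.

n = 12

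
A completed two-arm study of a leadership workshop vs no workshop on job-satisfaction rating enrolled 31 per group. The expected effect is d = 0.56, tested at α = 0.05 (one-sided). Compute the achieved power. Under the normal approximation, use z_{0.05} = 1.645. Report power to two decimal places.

For two equal groups, power = Φ(d·√(n/2) − z_{α}).
d·√(n/2) = 0.56 × √(31/2) = 0.56 × 3.937 = 2.205.
z_β = 2.205 − 1.645 = 0.560.
Power = Φ(0.560) = 0.712.

power ≈ 0.71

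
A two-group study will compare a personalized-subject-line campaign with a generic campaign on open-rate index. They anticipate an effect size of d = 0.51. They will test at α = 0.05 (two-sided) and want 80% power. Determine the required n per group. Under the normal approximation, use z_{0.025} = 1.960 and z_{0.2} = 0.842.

For two independent groups with equal n: n = 2·((z_{α/2} + z_β) / d)².
z_{α/2} + z_β = 1.960 + 0.842 = 2.802.
n = 2 × (2.802 / 0.51)² = 2 × 5.494² = 2 × 30.19 = 60.4.
Round up to the next whole participant.

n = 61 per group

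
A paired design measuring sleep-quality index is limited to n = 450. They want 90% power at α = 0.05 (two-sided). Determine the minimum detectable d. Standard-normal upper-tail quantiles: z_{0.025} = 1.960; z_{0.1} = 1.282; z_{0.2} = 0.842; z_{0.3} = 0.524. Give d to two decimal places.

For a single sample (or paired design) of n = 450: d_min = (z_{α/2} + z_β)/√n.
z-sum = 1.960 + 1.282 = 3.242.
d_min = 3.242 / √450 = 3.242 / 21.213 = 0.153.

d_min ≈ 0.15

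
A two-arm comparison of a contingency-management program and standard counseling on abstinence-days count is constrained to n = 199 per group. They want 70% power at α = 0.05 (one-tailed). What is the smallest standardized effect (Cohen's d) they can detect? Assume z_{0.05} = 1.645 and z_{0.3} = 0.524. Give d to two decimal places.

d_min ≈ 0.22

For two independent groups of n = 199 each: d_min = (z_{α} + z_β)·√(2/n).
z-sum = 1.645 + 0.524 = 2.169.
d_min = 2.169 × √(2/199) = 2.169 × 0.1003 = 0.217.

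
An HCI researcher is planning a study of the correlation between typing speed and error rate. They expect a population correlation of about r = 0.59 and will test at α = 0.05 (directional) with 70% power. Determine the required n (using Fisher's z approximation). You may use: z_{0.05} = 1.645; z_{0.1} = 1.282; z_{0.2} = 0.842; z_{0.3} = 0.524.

Fisher's z: C = ½·ln((1+r)/(1−r)) = ½·ln(3.8780) = 0.6777.
n = ((z_{α} + z_β)/C)² + 3.
(1.645 + 0.524) / 0.6777 = 2.169 / 0.6777 = 3.201.
n = 3.201² + 3 = 10.24 + 3 = 13.2.
Round up.

n = 14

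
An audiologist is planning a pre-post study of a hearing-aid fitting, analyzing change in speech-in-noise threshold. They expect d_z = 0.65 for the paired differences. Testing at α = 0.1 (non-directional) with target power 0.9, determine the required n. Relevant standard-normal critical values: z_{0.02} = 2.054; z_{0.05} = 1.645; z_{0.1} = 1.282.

n = 21 pairs

For a paired (one-sample on differences) test: n = ((z_{α/2} + z_β) / d)².
z_{α/2} + z_β = 1.645 + 1.282 = 2.927.
n = (2.927 / 0.65)² = 4.503² = 20.28.
Round up.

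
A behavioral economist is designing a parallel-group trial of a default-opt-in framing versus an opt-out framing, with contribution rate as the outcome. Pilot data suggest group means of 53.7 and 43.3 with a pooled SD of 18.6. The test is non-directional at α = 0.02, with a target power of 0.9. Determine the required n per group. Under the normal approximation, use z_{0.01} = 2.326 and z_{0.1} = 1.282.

n = 84 per group

Cohen's d = |M₁ − M₂| / SD_pooled = |53.7 − 43.3| / 18.6 = 10.4 / 18.6 = 0.559.
For two independent groups with equal n: n = 2·((z_{α/2} + z_β) / d)².
z_{α/2} + z_β = 2.326 + 1.282 = 3.608.
n = 2 × (3.608 / 0.559)² = 2 × 6.454² = 2 × 41.66 = 83.3.
Round up to the next whole participant.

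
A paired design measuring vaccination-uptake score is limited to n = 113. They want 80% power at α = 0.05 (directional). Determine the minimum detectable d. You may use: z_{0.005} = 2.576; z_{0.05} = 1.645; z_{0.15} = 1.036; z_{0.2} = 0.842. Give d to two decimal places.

d_min ≈ 0.23

For a single sample (or paired design) of n = 113: d_min = (z_{α} + z_β)/√n.
z-sum = 1.645 + 0.842 = 2.487.
d_min = 2.487 / √113 = 2.487 / 10.630 = 0.234.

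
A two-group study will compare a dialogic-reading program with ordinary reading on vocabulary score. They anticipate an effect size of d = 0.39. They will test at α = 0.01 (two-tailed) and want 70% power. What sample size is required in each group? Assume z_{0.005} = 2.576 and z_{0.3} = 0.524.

n = 127 per group

For two independent groups with equal n: n = 2·((z_{α/2} + z_β) / d)².
z_{α/2} + z_β = 2.576 + 0.524 = 3.100.
n = 2 × (3.100 / 0.39)² = 2 × 7.949² = 2 × 63.18 = 126.4.
Round up to the next whole participant.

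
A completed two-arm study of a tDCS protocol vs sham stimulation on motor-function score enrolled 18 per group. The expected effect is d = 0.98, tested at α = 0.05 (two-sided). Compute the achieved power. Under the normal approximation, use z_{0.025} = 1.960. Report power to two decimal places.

For two equal groups, power = Φ(d·√(n/2) − z_{α/2}).
d·√(n/2) = 0.98 × √(18/2) = 0.98 × 3.000 = 2.940.
z_β = 2.940 − 1.960 = 0.980.
Power = Φ(0.980) = 0.836.

power ≈ 0.84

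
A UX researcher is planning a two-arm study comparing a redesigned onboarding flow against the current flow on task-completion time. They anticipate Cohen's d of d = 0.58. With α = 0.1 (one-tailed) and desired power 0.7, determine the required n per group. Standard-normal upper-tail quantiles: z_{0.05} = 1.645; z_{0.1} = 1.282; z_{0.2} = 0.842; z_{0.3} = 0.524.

For two independent groups with equal n: n = 2·((z_{α} + z_β) / d)².
z_{α} + z_β = 1.282 + 0.524 = 1.806.
n = 2 × (1.806 / 0.58)² = 2 × 3.114² = 2 × 9.70 = 19.4.
Round up to the next whole participant.

n = 20 per group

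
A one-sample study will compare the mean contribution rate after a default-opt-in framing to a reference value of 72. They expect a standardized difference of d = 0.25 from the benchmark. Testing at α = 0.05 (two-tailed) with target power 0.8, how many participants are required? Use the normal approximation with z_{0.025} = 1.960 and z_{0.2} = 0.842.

For a one-sample test: n = ((z_{α/2} + z_β) / d)².
z_{α/2} + z_β = 1.960 + 0.842 = 2.802.
n = (2.802 / 0.25)² = 11.208² = 125.62.
Round up.

n = 126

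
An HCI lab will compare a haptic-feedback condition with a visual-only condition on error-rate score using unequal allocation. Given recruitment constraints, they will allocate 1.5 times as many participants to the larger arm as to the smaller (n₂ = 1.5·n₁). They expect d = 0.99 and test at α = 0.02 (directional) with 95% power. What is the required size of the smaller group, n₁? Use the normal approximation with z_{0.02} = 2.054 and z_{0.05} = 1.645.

n₁ = 24

With allocation ratio k = n₂/n₁ = 1.5, Var(x̄₁−x̄₂) = σ²(1/n₁ + 1/(k·n₁)) = σ²·(k+1)/(k·n₁).
So n₁ = (1 + 1/k)·((z_{α} + z_β)/d)² = 1.667 × (3.699/0.99)².
n₁ = 1.667 × 13.96 = 23.3.
Round up: n₁ = 24, giving n₂ = 1.5 × 24 = 36.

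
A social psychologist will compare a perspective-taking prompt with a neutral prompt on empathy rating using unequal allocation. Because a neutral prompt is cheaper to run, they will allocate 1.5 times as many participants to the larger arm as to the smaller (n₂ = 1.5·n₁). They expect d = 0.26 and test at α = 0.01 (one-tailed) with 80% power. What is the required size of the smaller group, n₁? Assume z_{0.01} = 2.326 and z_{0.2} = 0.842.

With allocation ratio k = n₂/n₁ = 1.5, Var(x̄₁−x̄₂) = σ²(1/n₁ + 1/(k·n₁)) = σ²·(k+1)/(k·n₁).
So n₁ = (1 + 1/k)·((z_{α} + z_β)/d)² = 1.667 × (3.168/0.26)².
n₁ = 1.667 × 148.46 = 247.4.
Round up: n₁ = 248, giving n₂ = 1.5 × 248 = 372.

n₁ = 248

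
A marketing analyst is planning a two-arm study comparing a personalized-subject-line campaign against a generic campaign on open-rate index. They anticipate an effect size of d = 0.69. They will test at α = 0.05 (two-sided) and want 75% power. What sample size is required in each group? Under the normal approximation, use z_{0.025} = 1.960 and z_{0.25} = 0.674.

n = 30 per group

For two independent groups with equal n: n = 2·((z_{α/2} + z_β) / d)².
z_{α/2} + z_β = 1.960 + 0.674 = 2.634.
n = 2 × (2.634 / 0.69)² = 2 × 3.817² = 2 × 14.57 = 29.1.
Round up to the next whole participant.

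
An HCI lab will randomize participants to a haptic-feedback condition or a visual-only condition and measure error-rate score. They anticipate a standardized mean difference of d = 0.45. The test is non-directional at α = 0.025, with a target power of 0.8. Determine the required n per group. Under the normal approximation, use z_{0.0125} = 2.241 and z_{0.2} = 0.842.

For two independent groups with equal n: n = 2·((z_{α/2} + z_β) / d)².
z_{α/2} + z_β = 2.241 + 0.842 = 3.083.
n = 2 × (3.083 / 0.45)² = 2 × 6.851² = 2 × 46.94 = 93.9.
Round up to the next whole participant.

n = 94 per group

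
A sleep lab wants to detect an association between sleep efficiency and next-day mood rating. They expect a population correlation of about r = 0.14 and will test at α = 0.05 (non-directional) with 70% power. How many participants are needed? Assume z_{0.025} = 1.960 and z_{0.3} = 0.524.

Fisher's z: C = ½·ln((1+r)/(1−r)) = ½·ln(1.3256) = 0.1409.
n = ((z_{α/2} + z_β)/C)² + 3.
(1.960 + 0.524) / 0.1409 = 2.484 / 0.1409 = 17.630.
n = 17.630² + 3 = 310.80 + 3 = 313.8.
Round up.

n = 314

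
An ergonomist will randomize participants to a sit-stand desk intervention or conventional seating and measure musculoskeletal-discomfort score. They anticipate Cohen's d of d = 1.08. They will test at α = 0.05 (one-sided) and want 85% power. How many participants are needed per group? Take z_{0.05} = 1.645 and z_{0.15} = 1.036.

n = 13 per group

For two independent groups with equal n: n = 2·((z_{α} + z_β) / d)².
z_{α} + z_β = 1.645 + 1.036 = 2.681.
n = 2 × (2.681 / 1.08)² = 2 × 2.482² = 2 × 6.16 = 12.3.
Round up to the next whole participant.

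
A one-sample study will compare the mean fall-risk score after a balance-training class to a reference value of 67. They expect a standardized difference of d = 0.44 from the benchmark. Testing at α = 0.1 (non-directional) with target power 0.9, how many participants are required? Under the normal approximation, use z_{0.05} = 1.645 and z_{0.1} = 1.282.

n = 45

For a one-sample test: n = ((z_{α/2} + z_β) / d)².
z_{α/2} + z_β = 1.645 + 1.282 = 2.927.
n = (2.927 / 0.44)² = 6.652² = 44.25.
Round up.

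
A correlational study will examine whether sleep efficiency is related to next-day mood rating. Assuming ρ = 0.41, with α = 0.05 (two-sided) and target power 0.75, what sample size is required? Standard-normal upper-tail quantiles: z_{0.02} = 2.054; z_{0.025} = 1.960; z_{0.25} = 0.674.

Fisher's z: C = ½·ln((1+r)/(1−r)) = ½·ln(2.3898) = 0.4356.
n = ((z_{α/2} + z_β)/C)² + 3.
(1.960 + 0.674) / 0.4356 = 2.634 / 0.4356 = 6.047.
n = 6.047² + 3 = 36.56 + 3 = 39.6.
Round up.

n = 40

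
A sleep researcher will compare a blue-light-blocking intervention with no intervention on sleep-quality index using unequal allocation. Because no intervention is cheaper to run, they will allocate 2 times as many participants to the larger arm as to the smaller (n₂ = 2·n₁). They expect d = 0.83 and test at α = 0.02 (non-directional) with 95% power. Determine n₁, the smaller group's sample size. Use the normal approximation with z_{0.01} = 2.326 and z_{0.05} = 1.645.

With allocation ratio k = n₂/n₁ = 2, Var(x̄₁−x̄₂) = σ²(1/n₁ + 1/(k·n₁)) = σ²·(k+1)/(k·n₁).
So n₁ = (1 + 1/k)·((z_{α/2} + z_β)/d)² = 1.500 × (3.971/0.83)².
n₁ = 1.500 × 22.89 = 34.3.
Round up: n₁ = 35, giving n₂ = 2 × 35 = 70.

n₁ = 35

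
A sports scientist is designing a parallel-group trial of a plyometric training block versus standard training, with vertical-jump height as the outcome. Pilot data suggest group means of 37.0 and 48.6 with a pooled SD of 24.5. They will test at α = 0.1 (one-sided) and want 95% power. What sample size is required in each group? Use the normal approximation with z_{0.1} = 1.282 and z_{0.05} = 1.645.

Cohen's d = |M₁ − M₂| / SD_pooled = |37.0 − 48.6| / 24.5 = 11.6 / 24.5 = 0.473.
For two independent groups with equal n: n = 2·((z_{α} + z_β) / d)².
z_{α} + z_β = 1.282 + 1.645 = 2.927.
n = 2 × (2.927 / 0.473)² = 2 × 6.188² = 2 × 38.29 = 76.6.
Round up to the next whole participant.

n = 77 per group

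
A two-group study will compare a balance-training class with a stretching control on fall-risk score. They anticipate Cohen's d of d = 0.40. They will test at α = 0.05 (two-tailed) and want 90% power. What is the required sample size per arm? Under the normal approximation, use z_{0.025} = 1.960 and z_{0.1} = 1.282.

n = 132 per group

For two independent groups with equal n: n = 2·((z_{α/2} + z_β) / d)².
z_{α/2} + z_β = 1.960 + 1.282 = 3.242.
n = 2 × (3.242 / 0.40)² = 2 × 8.105² = 2 × 65.69 = 131.4.
Round up to the next whole participant.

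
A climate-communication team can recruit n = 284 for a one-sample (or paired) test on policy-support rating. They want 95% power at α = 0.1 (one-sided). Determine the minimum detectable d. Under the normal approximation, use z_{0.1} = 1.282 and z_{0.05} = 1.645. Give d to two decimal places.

d_min ≈ 0.17

For a single sample (or paired design) of n = 284: d_min = (z_{α} + z_β)/√n.
z-sum = 1.282 + 1.645 = 2.927.
d_min = 2.927 / √284 = 2.927 / 16.852 = 0.174.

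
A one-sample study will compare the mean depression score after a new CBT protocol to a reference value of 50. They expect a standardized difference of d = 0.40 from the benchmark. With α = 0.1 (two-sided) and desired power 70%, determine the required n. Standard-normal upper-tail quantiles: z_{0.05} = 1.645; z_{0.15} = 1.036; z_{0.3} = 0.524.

n = 30

For a one-sample test: n = ((z_{α/2} + z_β) / d)².
z_{α/2} + z_β = 1.645 + 0.524 = 2.169.
n = (2.169 / 0.40)² = 5.422² = 29.40.
Round up.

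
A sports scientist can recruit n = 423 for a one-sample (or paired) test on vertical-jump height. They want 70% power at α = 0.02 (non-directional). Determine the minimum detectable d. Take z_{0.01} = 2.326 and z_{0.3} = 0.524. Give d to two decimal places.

d_min ≈ 0.14

For a single sample (or paired design) of n = 423: d_min = (z_{α/2} + z_β)/√n.
z-sum = 2.326 + 0.524 = 2.850.
d_min = 2.850 / √423 = 2.850 / 20.567 = 0.139.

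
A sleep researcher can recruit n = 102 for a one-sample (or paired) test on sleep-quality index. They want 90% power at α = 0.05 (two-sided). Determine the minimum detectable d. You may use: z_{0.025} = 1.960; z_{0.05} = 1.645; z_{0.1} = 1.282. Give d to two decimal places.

For a single sample (or paired design) of n = 102: d_min = (z_{α/2} + z_β)/√n.
z-sum = 1.960 + 1.282 = 3.242.
d_min = 3.242 / √102 = 3.242 / 10.100 = 0.321.

d_min ≈ 0.32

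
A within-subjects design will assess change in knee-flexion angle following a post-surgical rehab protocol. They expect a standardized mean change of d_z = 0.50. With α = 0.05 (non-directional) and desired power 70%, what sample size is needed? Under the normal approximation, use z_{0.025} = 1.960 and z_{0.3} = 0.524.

n = 25 pairs

For a paired (one-sample on differences) test: n = ((z_{α/2} + z_β) / d)².
z_{α/2} + z_β = 1.960 + 0.524 = 2.484.
n = (2.484 / 0.50)² = 4.968² = 24.68.
Round up.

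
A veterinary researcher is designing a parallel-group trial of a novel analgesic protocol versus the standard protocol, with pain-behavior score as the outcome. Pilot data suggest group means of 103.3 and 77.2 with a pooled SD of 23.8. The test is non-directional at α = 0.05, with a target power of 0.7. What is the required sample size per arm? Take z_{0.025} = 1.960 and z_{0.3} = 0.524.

n = 11 per group

Cohen's d = |M₁ − M₂| / SD_pooled = |103.3 − 77.2| / 23.8 = 26.1 / 23.8 = 1.097.
For two independent groups with equal n: n = 2·((z_{α/2} + z_β) / d)².
z_{α/2} + z_β = 1.960 + 0.524 = 2.484.
n = 2 × (2.484 / 1.097)² = 2 × 2.264² = 2 × 5.13 = 10.3.
Round up to the next whole participant.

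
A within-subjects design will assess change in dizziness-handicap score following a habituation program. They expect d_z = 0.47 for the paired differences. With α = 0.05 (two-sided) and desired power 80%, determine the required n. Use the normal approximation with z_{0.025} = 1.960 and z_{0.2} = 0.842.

n = 36 pairs

For a paired (one-sample on differences) test: n = ((z_{α/2} + z_β) / d)².
z_{α/2} + z_β = 1.960 + 0.842 = 2.802.
n = (2.802 / 0.47)² = 5.962² = 35.54.
Round up.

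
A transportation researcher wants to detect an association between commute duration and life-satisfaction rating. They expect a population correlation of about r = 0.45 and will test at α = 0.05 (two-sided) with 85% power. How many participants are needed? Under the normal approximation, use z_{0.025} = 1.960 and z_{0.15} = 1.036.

Fisher's z: C = ½·ln((1+r)/(1−r)) = ½·ln(2.6364) = 0.4847.
n = ((z_{α/2} + z_β)/C)² + 3.
(1.960 + 1.036) / 0.4847 = 2.996 / 0.4847 = 6.181.
n = 6.181² + 3 = 38.21 + 3 = 41.2.
Round up.

n = 42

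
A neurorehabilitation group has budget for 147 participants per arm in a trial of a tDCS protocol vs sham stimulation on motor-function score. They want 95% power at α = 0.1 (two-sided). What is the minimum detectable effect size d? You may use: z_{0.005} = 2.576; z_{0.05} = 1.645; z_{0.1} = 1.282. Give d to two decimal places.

d_min ≈ 0.38

For two independent groups of n = 147 each: d_min = (z_{α/2} + z_β)·√(2/n).
z-sum = 1.645 + 1.645 = 3.290.
d_min = 3.290 × √(2/147) = 3.290 × 0.1166 = 0.384.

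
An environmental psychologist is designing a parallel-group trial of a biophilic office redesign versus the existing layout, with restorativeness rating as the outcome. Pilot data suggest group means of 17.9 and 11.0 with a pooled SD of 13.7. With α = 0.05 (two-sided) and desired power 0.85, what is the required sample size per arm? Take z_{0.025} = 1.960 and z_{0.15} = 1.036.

n = 71 per group

Cohen's d = |M₁ − M₂| / SD_pooled = |17.9 − 11.0| / 13.7 = 6.9 / 13.7 = 0.504.
For two independent groups with equal n: n = 2·((z_{α/2} + z_β) / d)².
z_{α/2} + z_β = 1.960 + 1.036 = 2.996.
n = 2 × (2.996 / 0.504)² = 2 × 5.944² = 2 × 35.34 = 70.7.
Round up to the next whole participant.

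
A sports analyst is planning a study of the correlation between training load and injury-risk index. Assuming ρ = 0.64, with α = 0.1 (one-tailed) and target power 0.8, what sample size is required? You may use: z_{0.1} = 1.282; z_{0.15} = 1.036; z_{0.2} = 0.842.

n = 11

Fisher's z: C = ½·ln((1+r)/(1−r)) = ½·ln(4.5556) = 0.7582.
n = ((z_{α} + z_β)/C)² + 3.
(1.282 + 0.842) / 0.7582 = 2.124 / 0.7582 = 2.801.
n = 2.801² + 3 = 7.85 + 3 = 10.8.
Round up.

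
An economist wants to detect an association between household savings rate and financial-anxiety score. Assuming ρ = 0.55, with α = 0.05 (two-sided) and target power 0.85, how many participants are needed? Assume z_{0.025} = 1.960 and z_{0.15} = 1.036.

n = 27

Fisher's z: C = ½·ln((1+r)/(1−r)) = ½·ln(3.4444) = 0.6184.
n = ((z_{α/2} + z_β)/C)² + 3.
(1.960 + 1.036) / 0.6184 = 2.996 / 0.6184 = 4.845.
n = 4.845² + 3 = 23.47 + 3 = 26.5.
Round up.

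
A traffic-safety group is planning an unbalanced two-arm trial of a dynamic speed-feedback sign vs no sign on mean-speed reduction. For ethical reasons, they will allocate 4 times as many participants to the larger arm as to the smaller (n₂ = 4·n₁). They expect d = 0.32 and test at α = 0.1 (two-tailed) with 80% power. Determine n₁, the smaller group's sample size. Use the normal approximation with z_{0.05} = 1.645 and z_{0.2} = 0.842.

n₁ = 76

With allocation ratio k = n₂/n₁ = 4, Var(x̄₁−x̄₂) = σ²(1/n₁ + 1/(k·n₁)) = σ²·(k+1)/(k·n₁).
So n₁ = (1 + 1/k)·((z_{α/2} + z_β)/d)² = 1.250 × (2.487/0.32)².
n₁ = 1.250 × 60.40 = 75.5.
Round up: n₁ = 76, giving n₂ = 4 × 76 = 304.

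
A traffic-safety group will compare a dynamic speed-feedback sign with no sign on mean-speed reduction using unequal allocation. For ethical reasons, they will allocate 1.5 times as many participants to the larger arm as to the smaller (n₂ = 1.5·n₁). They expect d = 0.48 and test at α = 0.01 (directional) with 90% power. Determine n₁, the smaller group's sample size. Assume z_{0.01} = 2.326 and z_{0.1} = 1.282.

n₁ = 95

With allocation ratio k = n₂/n₁ = 1.5, Var(x̄₁−x̄₂) = σ²(1/n₁ + 1/(k·n₁)) = σ²·(k+1)/(k·n₁).
So n₁ = (1 + 1/k)·((z_{α} + z_β)/d)² = 1.667 × (3.608/0.48)².
n₁ = 1.667 × 56.50 = 94.2.
Round up: n₁ = 95, giving n₂ = ⌈1.5 × 95⌉ = ⌈142.5⌉ = 143.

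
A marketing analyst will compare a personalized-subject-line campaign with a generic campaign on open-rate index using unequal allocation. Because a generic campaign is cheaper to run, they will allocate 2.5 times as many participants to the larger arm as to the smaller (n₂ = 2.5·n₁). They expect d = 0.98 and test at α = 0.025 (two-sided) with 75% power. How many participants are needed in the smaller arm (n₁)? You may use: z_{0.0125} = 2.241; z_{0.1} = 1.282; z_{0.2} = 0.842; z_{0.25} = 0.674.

With allocation ratio k = n₂/n₁ = 2.5, Var(x̄₁−x̄₂) = σ²(1/n₁ + 1/(k·n₁)) = σ²·(k+1)/(k·n₁).
So n₁ = (1 + 1/k)·((z_{α/2} + z_β)/d)² = 1.400 × (2.915/0.98)².
n₁ = 1.400 × 8.85 = 12.4.
Round up: n₁ = 13, giving n₂ = ⌈2.5 × 13⌉ = ⌈32.5⌉ = 33.

n₁ = 13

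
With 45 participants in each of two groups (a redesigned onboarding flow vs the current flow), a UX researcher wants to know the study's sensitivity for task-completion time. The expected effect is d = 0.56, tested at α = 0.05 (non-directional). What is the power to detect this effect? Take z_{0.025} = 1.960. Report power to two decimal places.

For two equal groups, power = Φ(d·√(n/2) − z_{α/2}).
d·√(n/2) = 0.56 × √(45/2) = 0.56 × 4.743 = 2.656.
z_β = 2.656 − 1.960 = 0.696.
Power = Φ(0.696) = 0.757.

power ≈ 0.76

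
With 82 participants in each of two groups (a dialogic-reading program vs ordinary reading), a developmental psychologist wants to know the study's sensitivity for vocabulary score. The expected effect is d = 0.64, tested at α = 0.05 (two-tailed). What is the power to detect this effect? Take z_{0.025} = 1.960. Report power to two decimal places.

power ≈ 0.98

For two equal groups, power = Φ(d·√(n/2) − z_{α/2}).
d·√(n/2) = 0.64 × √(82/2) = 0.64 × 6.403 = 4.098.
z_β = 4.098 − 1.960 = 2.138.
Power = Φ(2.138) = 0.984.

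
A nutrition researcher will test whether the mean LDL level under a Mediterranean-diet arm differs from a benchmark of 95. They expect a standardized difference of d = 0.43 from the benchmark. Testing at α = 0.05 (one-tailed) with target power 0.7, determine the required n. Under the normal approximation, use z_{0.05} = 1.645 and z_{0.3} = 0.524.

n = 26

For a one-sample test: n = ((z_{α} + z_β) / d)².
z_{α} + z_β = 1.645 + 0.524 = 2.169.
n = (2.169 / 0.43)² = 5.044² = 25.44.
Round up.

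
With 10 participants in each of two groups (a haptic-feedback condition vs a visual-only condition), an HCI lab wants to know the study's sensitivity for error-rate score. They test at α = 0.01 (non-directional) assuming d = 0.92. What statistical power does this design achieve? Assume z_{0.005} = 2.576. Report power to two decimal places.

power ≈ 0.30

For two equal groups, power = Φ(d·√(n/2) − z_{α/2}).
d·√(n/2) = 0.92 × √(10/2) = 0.92 × 2.236 = 2.057.
z_β = 2.057 − 2.576 = -0.519.
Power = Φ(-0.519) = 0.302.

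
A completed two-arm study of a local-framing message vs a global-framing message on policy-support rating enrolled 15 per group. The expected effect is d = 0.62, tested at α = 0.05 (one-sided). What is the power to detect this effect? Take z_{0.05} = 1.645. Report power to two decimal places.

For two equal groups, power = Φ(d·√(n/2) − z_{α}).
d·√(n/2) = 0.62 × √(15/2) = 0.62 × 2.739 = 1.698.
z_β = 1.698 − 1.645 = 0.053.
Power = Φ(0.053) = 0.521.

power ≈ 0.52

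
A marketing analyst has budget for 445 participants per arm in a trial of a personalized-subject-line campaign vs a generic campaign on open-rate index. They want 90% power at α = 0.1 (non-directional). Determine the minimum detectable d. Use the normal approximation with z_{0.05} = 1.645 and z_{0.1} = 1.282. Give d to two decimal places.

For two independent groups of n = 445 each: d_min = (z_{α/2} + z_β)·√(2/n).
z-sum = 1.645 + 1.282 = 2.927.
d_min = 2.927 × √(2/445) = 2.927 × 0.0670 = 0.196.

d_min ≈ 0.20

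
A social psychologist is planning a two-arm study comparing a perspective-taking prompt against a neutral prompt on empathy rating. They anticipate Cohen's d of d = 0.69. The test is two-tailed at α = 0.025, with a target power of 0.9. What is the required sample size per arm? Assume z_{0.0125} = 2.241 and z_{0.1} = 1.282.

For two independent groups with equal n: n = 2·((z_{α/2} + z_β) / d)².
z_{α/2} + z_β = 2.241 + 1.282 = 3.523.
n = 2 × (3.523 / 0.69)² = 2 × 5.106² = 2 × 26.07 = 52.1.
Round up to the next whole participant.

n = 53 per group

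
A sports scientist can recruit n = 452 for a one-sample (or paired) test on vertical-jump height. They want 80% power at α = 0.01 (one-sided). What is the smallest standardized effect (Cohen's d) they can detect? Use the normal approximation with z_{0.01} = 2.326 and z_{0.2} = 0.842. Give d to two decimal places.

For a single sample (or paired design) of n = 452: d_min = (z_{α} + z_β)/√n.
z-sum = 2.326 + 0.842 = 3.168.
d_min = 3.168 / √452 = 3.168 / 21.260 = 0.149.

d_min ≈ 0.15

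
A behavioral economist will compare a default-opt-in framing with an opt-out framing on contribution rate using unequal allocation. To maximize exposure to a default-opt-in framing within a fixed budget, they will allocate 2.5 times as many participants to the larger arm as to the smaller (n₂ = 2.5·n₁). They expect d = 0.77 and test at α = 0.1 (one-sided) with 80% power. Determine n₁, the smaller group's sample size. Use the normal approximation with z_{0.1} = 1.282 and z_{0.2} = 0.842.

n₁ = 11

With allocation ratio k = n₂/n₁ = 2.5, Var(x̄₁−x̄₂) = σ²(1/n₁ + 1/(k·n₁)) = σ²·(k+1)/(k·n₁).
So n₁ = (1 + 1/k)·((z_{α} + z_β)/d)² = 1.400 × (2.124/0.77)².
n₁ = 1.400 × 7.61 = 10.7.
Round up: n₁ = 11, giving n₂ = ⌈2.5 × 11⌉ = ⌈27.5⌉ = 28.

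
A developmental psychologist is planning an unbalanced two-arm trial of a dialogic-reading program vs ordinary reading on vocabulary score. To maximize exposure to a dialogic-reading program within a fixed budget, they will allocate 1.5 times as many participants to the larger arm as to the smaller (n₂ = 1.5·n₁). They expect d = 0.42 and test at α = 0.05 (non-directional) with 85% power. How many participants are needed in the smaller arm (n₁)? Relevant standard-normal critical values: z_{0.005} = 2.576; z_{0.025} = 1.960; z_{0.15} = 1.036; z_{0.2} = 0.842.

n₁ = 85

With allocation ratio k = n₂/n₁ = 1.5, Var(x̄₁−x̄₂) = σ²(1/n₁ + 1/(k·n₁)) = σ²·(k+1)/(k·n₁).
So n₁ = (1 + 1/k)·((z_{α/2} + z_β)/d)² = 1.667 × (2.996/0.42)².
n₁ = 1.667 × 50.88 = 84.8.
Round up: n₁ = 85, giving n₂ = ⌈1.5 × 85⌉ = ⌈127.5⌉ = 128.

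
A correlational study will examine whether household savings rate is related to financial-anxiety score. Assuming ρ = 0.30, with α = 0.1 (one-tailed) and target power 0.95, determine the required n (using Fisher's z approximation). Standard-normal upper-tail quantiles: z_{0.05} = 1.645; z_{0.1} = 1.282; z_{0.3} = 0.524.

n = 93

Fisher's z: C = ½·ln((1+r)/(1−r)) = ½·ln(1.8571) = 0.3095.
n = ((z_{α} + z_β)/C)² + 3.
(1.282 + 1.645) / 0.3095 = 2.927 / 0.3095 = 9.457.
n = 9.457² + 3 = 89.44 + 3 = 92.4.
Round up.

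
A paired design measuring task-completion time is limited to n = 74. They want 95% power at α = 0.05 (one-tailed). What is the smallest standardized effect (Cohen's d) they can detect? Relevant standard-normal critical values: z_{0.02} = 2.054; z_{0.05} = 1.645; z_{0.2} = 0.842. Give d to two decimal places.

For a single sample (or paired design) of n = 74: d_min = (z_{α} + z_β)/√n.
z-sum = 1.645 + 1.645 = 3.290.
d_min = 3.290 / √74 = 3.290 / 8.602 = 0.382.

d_min ≈ 0.38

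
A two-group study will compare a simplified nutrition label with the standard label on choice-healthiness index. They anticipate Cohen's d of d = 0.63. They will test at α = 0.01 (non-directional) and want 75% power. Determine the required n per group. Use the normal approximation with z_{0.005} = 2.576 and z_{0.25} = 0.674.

For two independent groups with equal n: n = 2·((z_{α/2} + z_β) / d)².
z_{α/2} + z_β = 2.576 + 0.674 = 3.250.
n = 2 × (3.250 / 0.63)² = 2 × 5.159² = 2 × 26.61 = 53.2.
Round up to the next whole participant.

n = 54 per group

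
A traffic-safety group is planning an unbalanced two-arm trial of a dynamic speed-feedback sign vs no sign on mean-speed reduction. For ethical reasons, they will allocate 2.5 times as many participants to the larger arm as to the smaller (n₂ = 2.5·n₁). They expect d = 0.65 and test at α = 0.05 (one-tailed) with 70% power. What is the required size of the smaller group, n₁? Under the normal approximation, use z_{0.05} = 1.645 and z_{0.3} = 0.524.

n₁ = 16

With allocation ratio k = n₂/n₁ = 2.5, Var(x̄₁−x̄₂) = σ²(1/n₁ + 1/(k·n₁)) = σ²·(k+1)/(k·n₁).
So n₁ = (1 + 1/k)·((z_{α} + z_β)/d)² = 1.400 × (2.169/0.65)².
n₁ = 1.400 × 11.14 = 15.6.
Round up: n₁ = 16, giving n₂ = 2.5 × 16 = 40.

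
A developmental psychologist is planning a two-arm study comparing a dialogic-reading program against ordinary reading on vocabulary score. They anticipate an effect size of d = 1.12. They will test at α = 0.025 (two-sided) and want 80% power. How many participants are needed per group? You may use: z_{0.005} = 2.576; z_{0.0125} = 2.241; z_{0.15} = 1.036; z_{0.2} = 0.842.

For two independent groups with equal n: n = 2·((z_{α/2} + z_β) / d)².
z_{α/2} + z_β = 2.241 + 0.842 = 3.083.
n = 2 × (3.083 / 1.12)² = 2 × 2.753² = 2 × 7.58 = 15.2.
Round up to the next whole participant.

n = 16 per group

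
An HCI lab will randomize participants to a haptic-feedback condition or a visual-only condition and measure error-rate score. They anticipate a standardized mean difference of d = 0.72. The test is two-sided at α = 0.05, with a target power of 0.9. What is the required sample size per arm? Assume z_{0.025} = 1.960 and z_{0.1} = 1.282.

n = 41 per group

For two independent groups with equal n: n = 2·((z_{α/2} + z_β) / d)².
z_{α/2} + z_β = 1.960 + 1.282 = 3.242.
n = 2 × (3.242 / 0.72)² = 2 × 4.503² = 2 × 20.28 = 40.6.
Round up to the next whole participant.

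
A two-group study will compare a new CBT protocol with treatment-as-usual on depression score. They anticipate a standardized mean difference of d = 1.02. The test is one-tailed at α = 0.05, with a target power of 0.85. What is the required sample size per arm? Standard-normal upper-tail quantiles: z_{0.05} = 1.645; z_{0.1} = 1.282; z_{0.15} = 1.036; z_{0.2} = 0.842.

For two independent groups with equal n: n = 2·((z_{α} + z_β) / d)².
z_{α} + z_β = 1.645 + 1.036 = 2.681.
n = 2 × (2.681 / 1.02)² = 2 × 2.628² = 2 × 6.91 = 13.8.
Round up to the next whole participant.

n = 14 per group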